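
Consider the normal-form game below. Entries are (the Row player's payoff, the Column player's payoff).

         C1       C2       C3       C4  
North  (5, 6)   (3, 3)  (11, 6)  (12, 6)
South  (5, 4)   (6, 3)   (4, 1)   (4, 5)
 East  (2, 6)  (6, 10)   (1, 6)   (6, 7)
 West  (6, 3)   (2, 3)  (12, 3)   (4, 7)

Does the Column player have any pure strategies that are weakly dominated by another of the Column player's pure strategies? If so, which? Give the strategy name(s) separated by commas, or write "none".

C1, C3

C1: dominated, since C4 does at least as well everywhere (North: 6=6, South: 5>4, East: 7>6, West: 7>3).
Nothing dominates C2: C1 at East (10>6); C3 at South (3>1); C4 at East (10>7).
C1 weakly dominates C3 — North: 6=6, South: 4>1, East: 6=6, West: 3=3.
C4: no other strategy beats it everywhere (C1 at South (5>4); C2 at North (6>3); C3 at South (5>1)).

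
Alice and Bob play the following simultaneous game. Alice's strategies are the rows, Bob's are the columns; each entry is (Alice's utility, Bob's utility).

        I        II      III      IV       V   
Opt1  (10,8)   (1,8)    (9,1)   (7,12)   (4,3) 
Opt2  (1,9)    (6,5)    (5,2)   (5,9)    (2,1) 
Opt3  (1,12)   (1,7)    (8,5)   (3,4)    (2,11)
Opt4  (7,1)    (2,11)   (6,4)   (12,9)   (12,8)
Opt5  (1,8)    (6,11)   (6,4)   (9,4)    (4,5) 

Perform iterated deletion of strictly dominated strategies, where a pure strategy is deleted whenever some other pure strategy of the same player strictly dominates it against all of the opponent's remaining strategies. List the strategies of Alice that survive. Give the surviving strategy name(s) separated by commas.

Opt1, Opt2, Opt4, Opt5

For Bob, II strictly dominates III on the remaining rows (Opt1: 8>1, Opt2: 5>2, Opt3: 7>5, Opt4: 11>4, Opt5: 11>4); eliminate III.
For Alice, Opt4 strictly dominates Opt3 on the remaining columns (I: 7>1, II: 2>1, IV: 12>3, V: 12>2); eliminate Opt3.
Bob's strategy V is strictly dominated by II (Opt1: 8>3, Opt2: 5>1, Opt4: 11>8, Opt5: 11>5) and is removed.
Among the remaining strategies, none is strictly dominated by another pure strategy of the same player, so the elimination stops.
Surviving strategies — Alice: {Opt1, Opt2, Opt4, Opt5}; Bob: {I, II, IV}.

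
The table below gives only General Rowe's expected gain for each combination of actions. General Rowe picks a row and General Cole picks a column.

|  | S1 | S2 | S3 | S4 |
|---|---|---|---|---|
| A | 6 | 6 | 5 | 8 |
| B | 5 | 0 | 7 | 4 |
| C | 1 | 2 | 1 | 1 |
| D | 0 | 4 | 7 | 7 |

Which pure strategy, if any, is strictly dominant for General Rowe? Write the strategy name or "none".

A fails to dominate B at S3 (5<7).
B fails to dominate A at S1 (5<6).
C fails to dominate A at S1 (1<6).
D fails to dominate A at S1 (0<6).
No single strategy dominates all the others.

none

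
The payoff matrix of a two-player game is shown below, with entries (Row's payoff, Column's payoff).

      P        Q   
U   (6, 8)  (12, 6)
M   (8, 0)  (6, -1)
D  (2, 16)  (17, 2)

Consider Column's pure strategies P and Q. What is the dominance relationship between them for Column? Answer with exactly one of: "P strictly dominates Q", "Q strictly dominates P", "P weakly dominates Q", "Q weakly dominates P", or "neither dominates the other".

P strictly dominates Q

Compare P to Q across each choice by Row: U: 8>6, M: 0>-1, D: 16>2.
Every comparison favours P, so P strictly dominates Q.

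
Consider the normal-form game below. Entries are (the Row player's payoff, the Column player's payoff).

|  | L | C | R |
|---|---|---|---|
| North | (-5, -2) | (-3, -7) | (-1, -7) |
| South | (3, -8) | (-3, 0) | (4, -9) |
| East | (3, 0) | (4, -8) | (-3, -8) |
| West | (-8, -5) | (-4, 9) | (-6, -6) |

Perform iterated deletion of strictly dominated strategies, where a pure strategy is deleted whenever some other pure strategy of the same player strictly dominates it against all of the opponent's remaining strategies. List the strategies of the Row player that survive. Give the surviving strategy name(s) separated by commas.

South, East

Row West is eliminated: North beats it against every remaining column (L: -5>-8, C: -3>-4, R: -1>-6).
Column R is eliminated: L beats it against every remaining row (North: -2>-7, South: -8>-9, East: 0>-8).
For the Row player, East strictly dominates North on the remaining columns (L: 3>-5, C: 4>-3); eliminate North.
Among the remaining strategies, none is strictly dominated by another pure strategy of the same player, so the elimination stops.
Surviving strategies — the Row player: {South, East}; the Column player: {L, C}.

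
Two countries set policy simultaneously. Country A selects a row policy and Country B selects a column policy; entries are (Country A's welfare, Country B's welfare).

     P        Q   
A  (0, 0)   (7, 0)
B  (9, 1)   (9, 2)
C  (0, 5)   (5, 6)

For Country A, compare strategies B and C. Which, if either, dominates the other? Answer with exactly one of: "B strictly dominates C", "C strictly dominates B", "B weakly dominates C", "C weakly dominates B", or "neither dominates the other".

B strictly dominates C

Compare B to C across every action of Country B: P: 9>0, Q: 9>5.
Every comparison favours B, so B strictly dominates C.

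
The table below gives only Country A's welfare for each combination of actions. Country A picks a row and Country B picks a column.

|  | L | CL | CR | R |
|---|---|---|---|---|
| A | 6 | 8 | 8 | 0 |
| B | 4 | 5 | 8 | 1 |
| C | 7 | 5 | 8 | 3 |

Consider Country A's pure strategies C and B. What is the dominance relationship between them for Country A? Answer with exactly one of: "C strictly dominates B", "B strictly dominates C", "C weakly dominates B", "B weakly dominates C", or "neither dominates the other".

C weakly dominates B

Compare C to B across every action of Country B: L: 7>4, CL: 5=5, CR: 8=8, R: 3>1.
C is at least as good everywhere and strictly better somewhere (tied only at CL, CR), so C weakly but not strictly dominates B.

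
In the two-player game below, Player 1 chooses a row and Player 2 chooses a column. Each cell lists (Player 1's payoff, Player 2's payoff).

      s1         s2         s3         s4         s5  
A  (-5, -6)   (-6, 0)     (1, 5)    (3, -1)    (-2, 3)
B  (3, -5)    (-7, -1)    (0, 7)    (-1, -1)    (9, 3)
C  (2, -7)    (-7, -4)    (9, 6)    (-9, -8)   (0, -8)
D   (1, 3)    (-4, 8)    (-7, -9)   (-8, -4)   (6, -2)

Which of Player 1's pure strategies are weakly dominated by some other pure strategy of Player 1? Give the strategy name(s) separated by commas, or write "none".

A is not dominated — it holds its own against B at s2 (-6>-7); C at s2 (-6>-7); D at s3 (1>-7).
Nothing dominates B: A at s1 (3>-5); C at s1 (3>2); D at s1 (3>1).
C is not dominated — it holds its own against A at s1 (2>-5); B at s3 (9>0); D at s1 (2>1).
D: no other strategy beats it everywhere (A at s1 (1>-5); B at s2 (-4>-7); C at s2 (-4>-7)).

none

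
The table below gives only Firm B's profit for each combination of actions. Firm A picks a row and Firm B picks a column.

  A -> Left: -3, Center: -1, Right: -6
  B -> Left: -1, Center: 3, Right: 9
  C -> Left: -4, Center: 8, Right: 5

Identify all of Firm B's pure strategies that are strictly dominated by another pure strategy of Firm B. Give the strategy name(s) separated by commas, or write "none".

Left

Center strictly dominates Left — A: -1>-3, B: 3>-1, C: 8>-4.
Center: no other strategy beats it everywhere (Left at A (-1>-3); Right at A (-1>-6)).
Right: no other strategy beats it everywhere (Left at B (9>-1); Center at B (9>3)).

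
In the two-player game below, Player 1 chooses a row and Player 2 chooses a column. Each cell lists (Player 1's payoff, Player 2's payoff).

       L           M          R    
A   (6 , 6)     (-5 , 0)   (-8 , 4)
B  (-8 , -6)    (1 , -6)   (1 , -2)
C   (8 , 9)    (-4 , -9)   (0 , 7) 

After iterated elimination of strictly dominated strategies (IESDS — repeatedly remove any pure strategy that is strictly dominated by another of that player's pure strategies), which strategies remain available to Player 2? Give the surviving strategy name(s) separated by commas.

L, R

Player 1's strategy A is strictly dominated by C (L: 8>6, M: -4>-5, R: 0>-8) and is removed.
Player 2's strategy M is strictly dominated by R (B: -2>-6, C: 7>-9) and is removed.
Among the remaining strategies, none is strictly dominated by another pure strategy of the same player, so the elimination stops.
Surviving strategies — Player 1: {B, C}; Player 2: {L, R}.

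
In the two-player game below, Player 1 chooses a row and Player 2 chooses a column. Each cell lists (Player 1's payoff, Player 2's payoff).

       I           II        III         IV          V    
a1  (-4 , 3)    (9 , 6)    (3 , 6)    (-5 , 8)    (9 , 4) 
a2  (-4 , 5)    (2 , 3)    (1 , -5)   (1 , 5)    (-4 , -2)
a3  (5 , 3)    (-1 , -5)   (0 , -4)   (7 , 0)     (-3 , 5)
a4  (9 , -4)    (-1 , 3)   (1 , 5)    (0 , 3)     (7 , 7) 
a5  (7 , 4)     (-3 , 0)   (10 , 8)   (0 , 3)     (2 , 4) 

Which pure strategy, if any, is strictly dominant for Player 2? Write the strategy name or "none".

I fails to dominate II at a1 (3<6).
II fails to dominate I at a2 (3<5).
III fails to dominate I at a2 (-5<5).
IV fails to dominate I at a2 (5=5).
V fails to dominate I at a2 (-2<5).
No single strategy dominates all the others.

none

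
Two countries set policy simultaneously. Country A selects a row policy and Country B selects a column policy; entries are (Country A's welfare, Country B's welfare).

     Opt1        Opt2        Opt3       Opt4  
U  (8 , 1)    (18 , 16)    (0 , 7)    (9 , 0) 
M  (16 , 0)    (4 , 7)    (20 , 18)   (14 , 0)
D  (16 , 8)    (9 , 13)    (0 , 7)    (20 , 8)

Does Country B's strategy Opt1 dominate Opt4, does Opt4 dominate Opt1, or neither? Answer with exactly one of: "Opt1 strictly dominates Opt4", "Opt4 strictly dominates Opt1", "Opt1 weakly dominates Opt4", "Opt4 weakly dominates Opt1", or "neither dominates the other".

Opt1 weakly dominates Opt4

Opt1's payoffs vs Opt4's, by Country A's action — U: 1>0, M: 0=0, D: 8=8.
Opt1 is at least as good everywhere and strictly better somewhere (tied only at M, D), so Opt1 weakly but not strictly dominates Opt4.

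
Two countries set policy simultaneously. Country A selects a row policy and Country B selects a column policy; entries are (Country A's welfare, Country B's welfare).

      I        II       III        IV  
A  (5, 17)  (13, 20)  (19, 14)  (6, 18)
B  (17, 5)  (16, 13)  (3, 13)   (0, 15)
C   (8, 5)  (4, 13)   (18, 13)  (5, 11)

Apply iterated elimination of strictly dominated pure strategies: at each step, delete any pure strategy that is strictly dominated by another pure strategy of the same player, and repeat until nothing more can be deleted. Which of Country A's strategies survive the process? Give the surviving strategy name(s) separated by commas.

A, B

Column I is eliminated: II beats it against every remaining row (A: 20>17, B: 13>5, C: 13>5).
Country A's strategy C is strictly dominated by A (II: 13>4, III: 19>18, IV: 6>5) and is removed.
Country B's strategy III is strictly dominated by IV (A: 18>14, B: 15>13) and is removed.
Among the remaining strategies, none is strictly dominated by another pure strategy of the same player, so the elimination stops.
Surviving strategies — Country A: {A, B}; Country B: {II, IV}.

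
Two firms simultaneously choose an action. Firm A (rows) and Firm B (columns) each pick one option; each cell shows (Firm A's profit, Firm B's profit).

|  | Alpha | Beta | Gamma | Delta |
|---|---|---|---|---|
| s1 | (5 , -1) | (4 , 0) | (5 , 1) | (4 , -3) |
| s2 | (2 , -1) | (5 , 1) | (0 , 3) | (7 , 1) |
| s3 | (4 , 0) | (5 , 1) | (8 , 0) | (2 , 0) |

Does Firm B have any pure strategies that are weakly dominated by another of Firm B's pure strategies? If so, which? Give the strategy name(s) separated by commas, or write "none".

Alpha: dominated, since Beta does at least as well everywhere (s1: 0>-1, s2: 1>-1, s3: 1>0).
Nothing dominates Beta: Alpha at s1 (0>-1); Gamma at s3 (1>0); Delta at s1 (0>-3).
Nothing dominates Gamma: Alpha at s1 (1>-1); Beta at s1 (1>0); Delta at s1 (1>-3).
Delta: dominated, since Beta does at least as well everywhere (s1: 0>-3, s2: 1=1, s3: 1>0).

Alpha, Delta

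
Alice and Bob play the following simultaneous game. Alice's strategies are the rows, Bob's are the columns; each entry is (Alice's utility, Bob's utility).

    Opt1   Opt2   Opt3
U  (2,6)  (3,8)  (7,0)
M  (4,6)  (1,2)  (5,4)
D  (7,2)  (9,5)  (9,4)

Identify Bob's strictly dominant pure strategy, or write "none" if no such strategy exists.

none

Opt1 fails to dominate Opt2 at U (6<8).
Opt2 fails to dominate Opt1 at M (2<6).
Opt3 fails to dominate Opt1 at U (0<6).
No single strategy dominates all the others.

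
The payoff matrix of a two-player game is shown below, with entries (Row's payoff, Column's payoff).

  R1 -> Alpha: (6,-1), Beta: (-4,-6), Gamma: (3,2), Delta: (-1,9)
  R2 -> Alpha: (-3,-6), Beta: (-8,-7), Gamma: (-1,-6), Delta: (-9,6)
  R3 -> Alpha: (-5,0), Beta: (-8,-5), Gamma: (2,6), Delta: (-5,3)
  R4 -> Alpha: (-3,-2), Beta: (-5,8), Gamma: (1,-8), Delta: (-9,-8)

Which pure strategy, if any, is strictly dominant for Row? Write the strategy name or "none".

R1

R1 vs R2: Alpha: 6>-3, Beta: -4>-8, Gamma: 3>-1, Delta: -1>-9.
R1 vs R3: Alpha: 6>-5, Beta: -4>-8, Gamma: 3>2, Delta: -1>-5.
R1 vs R4: Alpha: 6>-3, Beta: -4>-5, Gamma: 3>1, Delta: -1>-9.
R1 strictly beats every other strategy against every opponent action, so it is strictly dominant.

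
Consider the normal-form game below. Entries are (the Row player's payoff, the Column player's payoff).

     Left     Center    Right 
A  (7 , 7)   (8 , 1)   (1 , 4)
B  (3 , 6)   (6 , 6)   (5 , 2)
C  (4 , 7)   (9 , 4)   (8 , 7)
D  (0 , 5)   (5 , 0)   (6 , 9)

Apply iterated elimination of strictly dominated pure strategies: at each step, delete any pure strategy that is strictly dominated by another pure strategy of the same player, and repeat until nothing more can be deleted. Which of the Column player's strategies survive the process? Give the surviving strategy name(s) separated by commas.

Left, Right

For the Row player, C strictly dominates B on the remaining columns (Left: 4>3, Center: 9>6, Right: 8>5); eliminate B.
The Row player's strategy D is strictly dominated by C (Left: 4>0, Center: 9>5, Right: 8>6) and is removed.
The Column player's strategy Center is strictly dominated by Left (A: 7>1, C: 7>4) and is removed.
Among the remaining strategies, none is strictly dominated by another pure strategy of the same player, so the elimination stops.
Surviving strategies — the Row player: {A, C}; the Column player: {Left, Right}.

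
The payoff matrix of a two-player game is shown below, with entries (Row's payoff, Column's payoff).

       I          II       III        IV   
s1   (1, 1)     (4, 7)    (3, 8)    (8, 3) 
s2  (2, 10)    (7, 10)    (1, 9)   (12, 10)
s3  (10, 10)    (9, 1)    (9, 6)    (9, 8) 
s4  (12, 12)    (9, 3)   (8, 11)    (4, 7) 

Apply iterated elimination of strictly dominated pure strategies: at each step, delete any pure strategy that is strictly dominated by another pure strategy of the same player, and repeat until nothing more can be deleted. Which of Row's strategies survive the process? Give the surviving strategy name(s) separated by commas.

s2, s3, s4

For Row, s3 strictly dominates s1 on the remaining columns (I: 10>1, II: 9>4, III: 9>3, IV: 9>8); eliminate s1.
Column III is eliminated: I beats it against every remaining row (s2: 10>9, s3: 10>6, s4: 12>11).
Among the remaining strategies, none is strictly dominated by another pure strategy of the same player, so the elimination stops.
Surviving strategies — Row: {s2, s3, s4}; Column: {I, II, IV}.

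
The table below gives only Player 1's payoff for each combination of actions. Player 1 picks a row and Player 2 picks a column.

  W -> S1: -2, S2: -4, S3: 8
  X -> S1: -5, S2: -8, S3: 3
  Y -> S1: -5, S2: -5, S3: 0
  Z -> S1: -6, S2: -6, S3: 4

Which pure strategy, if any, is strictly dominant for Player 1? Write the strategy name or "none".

W

W vs X: S1: -2>-5, S2: -4>-8, S3: 8>3.
W vs Y: S1: -2>-5, S2: -4>-5, S3: 8>0.
W vs Z: S1: -2>-6, S2: -4>-6, S3: 8>4.
W strictly beats every other strategy against every opponent action, so it is strictly dominant.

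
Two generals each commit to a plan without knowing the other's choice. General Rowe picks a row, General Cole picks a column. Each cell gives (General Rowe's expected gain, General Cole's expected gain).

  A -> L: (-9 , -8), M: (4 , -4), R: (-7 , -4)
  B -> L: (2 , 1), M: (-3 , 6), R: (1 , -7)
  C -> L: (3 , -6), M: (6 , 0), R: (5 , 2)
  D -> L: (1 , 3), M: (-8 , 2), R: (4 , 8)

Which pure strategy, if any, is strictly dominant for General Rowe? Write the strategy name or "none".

C

C vs A: L: 3>-9, M: 6>4, R: 5>-7.
C vs B: L: 3>2, M: 6>-3, R: 5>1.
C vs D: L: 3>1, M: 6>-8, R: 5>4.
C strictly beats every other strategy against every opponent action, so it is strictly dominant.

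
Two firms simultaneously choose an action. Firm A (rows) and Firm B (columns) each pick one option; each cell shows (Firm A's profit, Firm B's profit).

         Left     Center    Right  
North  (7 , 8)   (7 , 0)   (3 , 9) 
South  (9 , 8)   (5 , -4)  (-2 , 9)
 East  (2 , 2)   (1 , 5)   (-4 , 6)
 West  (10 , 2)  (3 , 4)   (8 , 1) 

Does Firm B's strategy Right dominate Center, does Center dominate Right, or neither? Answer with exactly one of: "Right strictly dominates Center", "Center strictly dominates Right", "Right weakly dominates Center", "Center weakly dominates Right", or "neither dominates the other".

Compare Right to Center across every action of Firm A: North: 9>0, South: 9>-4, East: 6>5, West: 1<4.
Right does better at North, South, East but worse at West; neither strategy dominates the other.

neither dominates the other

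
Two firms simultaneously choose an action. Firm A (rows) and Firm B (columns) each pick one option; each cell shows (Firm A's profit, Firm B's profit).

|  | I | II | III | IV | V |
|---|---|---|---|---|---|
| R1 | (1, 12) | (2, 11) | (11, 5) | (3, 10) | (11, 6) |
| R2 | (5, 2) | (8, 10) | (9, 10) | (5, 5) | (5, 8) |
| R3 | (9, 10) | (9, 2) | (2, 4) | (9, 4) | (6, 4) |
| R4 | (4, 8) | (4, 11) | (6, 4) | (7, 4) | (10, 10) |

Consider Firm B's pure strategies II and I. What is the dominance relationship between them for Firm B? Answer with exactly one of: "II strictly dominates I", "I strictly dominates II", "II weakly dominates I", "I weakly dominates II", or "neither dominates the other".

neither dominates the other

Compare II to I across each opponent action: R1: 11<12, R2: 10>2, R3: 2<10, R4: 11>8.
II does better at R2, R4 but worse at R1, R3; neither strategy dominates the other.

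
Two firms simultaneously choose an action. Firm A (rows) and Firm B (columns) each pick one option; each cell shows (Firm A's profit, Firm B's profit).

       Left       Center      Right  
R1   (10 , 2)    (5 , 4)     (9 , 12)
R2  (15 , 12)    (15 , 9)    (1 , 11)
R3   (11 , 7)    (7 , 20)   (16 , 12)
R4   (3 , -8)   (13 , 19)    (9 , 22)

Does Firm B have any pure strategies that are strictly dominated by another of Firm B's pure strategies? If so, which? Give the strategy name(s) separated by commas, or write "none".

none

Left: no other strategy beats it everywhere (Center at R2 (12>9); Right at R2 (12>11)).
Center: no other strategy beats it everywhere (Left at R1 (4>2); Right at R3 (20>12)).
Right is not dominated — it holds its own against Left at R1 (12>2); Center at R1 (12>4).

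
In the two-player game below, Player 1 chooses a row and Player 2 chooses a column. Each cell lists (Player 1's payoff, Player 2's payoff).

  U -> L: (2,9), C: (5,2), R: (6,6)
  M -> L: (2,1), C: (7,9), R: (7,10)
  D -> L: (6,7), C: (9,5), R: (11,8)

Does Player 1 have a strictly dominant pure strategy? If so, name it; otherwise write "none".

D

D vs U: L: 6>2, C: 9>5, R: 11>6.
D vs M: L: 6>2, C: 9>7, R: 11>7.
D strictly beats every other strategy against every opponent action, so it is strictly dominant.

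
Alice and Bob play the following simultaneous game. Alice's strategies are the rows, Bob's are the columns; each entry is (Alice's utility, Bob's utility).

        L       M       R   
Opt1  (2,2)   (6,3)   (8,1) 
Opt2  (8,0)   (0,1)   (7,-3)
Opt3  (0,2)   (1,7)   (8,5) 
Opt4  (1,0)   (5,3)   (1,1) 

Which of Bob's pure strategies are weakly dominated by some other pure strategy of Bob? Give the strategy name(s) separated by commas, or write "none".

L is weakly dominated by M (Opt1: 3>2, Opt2: 1>0, Opt3: 7>2, Opt4: 3>0).
Nothing dominates M: L at Opt1 (3>2); R at Opt1 (3>1).
M weakly dominates R — Opt1: 3>1, Opt2: 1>-3, Opt3: 7>5, Opt4: 3>1.

L, R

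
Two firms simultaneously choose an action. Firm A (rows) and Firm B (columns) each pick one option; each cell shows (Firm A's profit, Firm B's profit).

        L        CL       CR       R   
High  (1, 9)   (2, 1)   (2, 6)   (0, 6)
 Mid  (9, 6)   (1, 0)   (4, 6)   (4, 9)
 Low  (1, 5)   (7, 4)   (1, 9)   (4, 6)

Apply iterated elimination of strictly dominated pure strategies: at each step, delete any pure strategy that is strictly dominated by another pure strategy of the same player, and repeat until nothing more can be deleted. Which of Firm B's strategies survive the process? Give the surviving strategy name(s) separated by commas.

Column CL is eliminated: L beats it against every remaining row (High: 9>1, Mid: 6>0, Low: 5>4).
Firm A's strategy High is strictly dominated by Mid (L: 9>1, CR: 4>2, R: 4>0) and is removed.
For Firm B, R strictly dominates L on the remaining rows (Mid: 9>6, Low: 6>5); eliminate L.
Among the remaining strategies, none is strictly dominated by another pure strategy of the same player, so the elimination stops.
Surviving strategies — Firm A: {Mid, Low}; Firm B: {CR, R}.

CR, R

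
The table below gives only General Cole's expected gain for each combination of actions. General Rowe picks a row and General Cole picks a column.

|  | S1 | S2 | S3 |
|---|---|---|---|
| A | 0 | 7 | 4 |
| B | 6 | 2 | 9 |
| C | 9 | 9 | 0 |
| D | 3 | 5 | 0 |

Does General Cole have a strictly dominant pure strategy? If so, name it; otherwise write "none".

S1 fails to dominate S2 at A (0<7).
S2 fails to dominate S1 at B (2<6).
S3 fails to dominate S1 at C (0<9).
No single strategy dominates all the others.

none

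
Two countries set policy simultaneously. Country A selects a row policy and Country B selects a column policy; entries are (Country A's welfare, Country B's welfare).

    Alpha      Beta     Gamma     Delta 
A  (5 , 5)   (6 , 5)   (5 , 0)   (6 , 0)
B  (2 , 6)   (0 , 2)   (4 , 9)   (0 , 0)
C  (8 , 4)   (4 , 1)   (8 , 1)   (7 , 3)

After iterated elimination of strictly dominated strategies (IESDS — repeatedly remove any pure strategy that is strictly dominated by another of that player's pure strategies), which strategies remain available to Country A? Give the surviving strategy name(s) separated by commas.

Country A's strategy B is strictly dominated by A (Alpha: 5>2, Beta: 6>0, Gamma: 5>4, Delta: 6>0) and is removed.
For Country B, Alpha strictly dominates Gamma on the remaining rows (A: 5>0, C: 4>1); eliminate Gamma.
For Country B, Alpha strictly dominates Delta on the remaining rows (A: 5>0, C: 4>3); eliminate Delta.
Among the remaining strategies, none is strictly dominated by another pure strategy of the same player, so the elimination stops.
Surviving strategies — Country A: {A, C}; Country B: {Alpha, Beta}.

A, C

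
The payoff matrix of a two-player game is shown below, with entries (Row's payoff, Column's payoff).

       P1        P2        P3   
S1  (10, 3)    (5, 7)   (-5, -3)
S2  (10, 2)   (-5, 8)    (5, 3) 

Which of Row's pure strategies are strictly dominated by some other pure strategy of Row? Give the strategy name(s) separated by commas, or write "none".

S1 is not dominated — it holds its own against S2 at P1 (10=10).
S2 is not dominated — it holds its own against S1 at P1 (10=10).

none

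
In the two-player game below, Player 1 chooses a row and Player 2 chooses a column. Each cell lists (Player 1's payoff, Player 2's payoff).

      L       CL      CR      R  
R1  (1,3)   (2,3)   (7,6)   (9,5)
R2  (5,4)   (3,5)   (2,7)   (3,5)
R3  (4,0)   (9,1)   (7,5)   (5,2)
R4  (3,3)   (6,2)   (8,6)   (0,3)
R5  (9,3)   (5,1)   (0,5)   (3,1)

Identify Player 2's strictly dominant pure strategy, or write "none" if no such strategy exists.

CR

CR vs L: R1: 6>3, R2: 7>4, R3: 5>0, R4: 6>3, R5: 5>3.
CR vs CL: R1: 6>3, R2: 7>5, R3: 5>1, R4: 6>2, R5: 5>1.
CR vs R: R1: 6>5, R2: 7>5, R3: 5>2, R4: 6>3, R5: 5>1.
CR strictly beats every other strategy against every opponent action, so it is strictly dominant.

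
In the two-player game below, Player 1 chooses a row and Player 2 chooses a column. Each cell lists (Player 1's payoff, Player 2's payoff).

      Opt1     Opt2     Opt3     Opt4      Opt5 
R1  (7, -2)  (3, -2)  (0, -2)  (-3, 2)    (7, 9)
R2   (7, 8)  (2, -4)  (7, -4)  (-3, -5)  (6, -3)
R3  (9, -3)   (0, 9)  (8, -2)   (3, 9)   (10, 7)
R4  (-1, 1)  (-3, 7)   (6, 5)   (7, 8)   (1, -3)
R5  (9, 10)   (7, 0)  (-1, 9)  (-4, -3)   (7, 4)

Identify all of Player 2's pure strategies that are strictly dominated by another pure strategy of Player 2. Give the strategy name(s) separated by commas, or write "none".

none

Nothing dominates Opt1: Opt2 at R1 (-2=-2); Opt3 at R1 (-2=-2); Opt4 at R2 (8>-5); Opt5 at R2 (8>-3).
Nothing dominates Opt2: Opt1 at R1 (-2=-2); Opt3 at R1 (-2=-2); Opt4 at R2 (-4>-5); Opt5 at R3 (9>7).
Opt3: no other strategy beats it everywhere (Opt1 at R1 (-2=-2); Opt2 at R1 (-2=-2); Opt4 at R2 (-4>-5); Opt5 at R4 (5>-3)).
Opt4: no other strategy beats it everywhere (Opt1 at R1 (2>-2); Opt2 at R1 (2>-2); Opt3 at R1 (2>-2); Opt5 at R3 (9>7)).
Nothing dominates Opt5: Opt1 at R1 (9>-2); Opt2 at R1 (9>-2); Opt3 at R1 (9>-2); Opt4 at R1 (9>2).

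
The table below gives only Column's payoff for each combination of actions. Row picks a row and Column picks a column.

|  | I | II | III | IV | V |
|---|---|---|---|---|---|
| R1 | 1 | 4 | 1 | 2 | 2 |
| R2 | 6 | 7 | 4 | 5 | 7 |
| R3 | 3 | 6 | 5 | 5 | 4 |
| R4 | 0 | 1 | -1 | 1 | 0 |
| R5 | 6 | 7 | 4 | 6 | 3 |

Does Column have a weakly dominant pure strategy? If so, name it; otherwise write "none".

II

II vs I: R1: 4>1, R2: 7>6, R3: 6>3, R4: 1>0, R5: 7>6.
II vs III: R1: 4>1, R2: 7>4, R3: 6>5, R4: 1>-1, R5: 7>4.
II vs IV: R1: 4>2, R2: 7>5, R3: 6>5, R4: 1=1, R5: 7>6.
II vs V: R1: 4>2, R2: 7=7, R3: 6>4, R4: 1>0, R5: 7>3.
II is at least as good as every other strategy against every opponent action, so it is weakly dominant.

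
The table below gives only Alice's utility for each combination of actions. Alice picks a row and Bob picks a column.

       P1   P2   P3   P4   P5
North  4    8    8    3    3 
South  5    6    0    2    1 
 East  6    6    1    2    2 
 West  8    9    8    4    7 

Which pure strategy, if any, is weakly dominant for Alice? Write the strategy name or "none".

West

West vs North: P1: 8>4, P2: 9>8, P3: 8=8, P4: 4>3, P5: 7>3.
West vs South: P1: 8>5, P2: 9>6, P3: 8>0, P4: 4>2, P5: 7>1.
West vs East: P1: 8>6, P2: 9>6, P3: 8>1, P4: 4>2, P5: 7>2.
West is at least as good as every other strategy against every opponent action, so it is weakly dominant.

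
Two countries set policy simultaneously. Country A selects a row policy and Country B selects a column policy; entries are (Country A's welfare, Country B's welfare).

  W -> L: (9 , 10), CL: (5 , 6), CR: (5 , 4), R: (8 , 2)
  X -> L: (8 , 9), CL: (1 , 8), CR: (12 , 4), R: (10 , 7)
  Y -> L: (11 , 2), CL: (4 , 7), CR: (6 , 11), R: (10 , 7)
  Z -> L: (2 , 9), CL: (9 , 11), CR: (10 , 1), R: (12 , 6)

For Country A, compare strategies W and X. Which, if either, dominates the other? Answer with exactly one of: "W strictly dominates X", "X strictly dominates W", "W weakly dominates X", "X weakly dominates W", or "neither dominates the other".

Compare W to X across each opponent action: L: 9>8, CL: 5>1, CR: 5<12, R: 8<10.
W does better at L, CL but worse at CR, R; neither strategy dominates the other.

neither dominates the other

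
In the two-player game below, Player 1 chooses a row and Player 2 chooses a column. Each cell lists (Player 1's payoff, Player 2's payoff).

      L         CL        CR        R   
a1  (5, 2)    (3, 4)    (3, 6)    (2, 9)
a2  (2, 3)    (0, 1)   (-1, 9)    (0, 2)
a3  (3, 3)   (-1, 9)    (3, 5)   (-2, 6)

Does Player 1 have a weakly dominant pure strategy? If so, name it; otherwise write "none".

a1

a1 vs a2: L: 5>2, CL: 3>0, CR: 3>-1, R: 2>0.
a1 vs a3: L: 5>3, CL: 3>-1, CR: 3=3, R: 2>-2.
a1 is at least as good as every other strategy against every opponent action, so it is weakly dominant.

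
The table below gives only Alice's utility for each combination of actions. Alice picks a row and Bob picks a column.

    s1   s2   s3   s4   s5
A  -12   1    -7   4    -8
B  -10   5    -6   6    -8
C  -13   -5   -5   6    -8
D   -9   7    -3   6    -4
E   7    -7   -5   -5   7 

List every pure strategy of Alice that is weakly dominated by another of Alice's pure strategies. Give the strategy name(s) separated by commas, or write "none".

A, B, C

A is weakly dominated by B (s1: -10>-12, s2: 5>1, s3: -6>-7, s4: 6>4, s5: -8=-8).
D weakly dominates B — s1: -9>-10, s2: 7>5, s3: -3>-6, s4: 6=6, s5: -4>-8.
C: dominated, since D does at least as well everywhere (s1: -9>-13, s2: 7>-5, s3: -3>-5, s4: 6=6, s5: -4>-8).
Nothing dominates D: A at s1 (-9>-12); B at s1 (-9>-10); C at s1 (-9>-13); E at s2 (7>-7).
Nothing dominates E: A at s1 (7>-12); B at s1 (7>-10); C at s1 (7>-13); D at s1 (7>-9).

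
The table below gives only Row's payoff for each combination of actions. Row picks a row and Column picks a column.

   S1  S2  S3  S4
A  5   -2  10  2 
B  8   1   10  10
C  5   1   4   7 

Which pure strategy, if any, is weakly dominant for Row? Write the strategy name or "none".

B

B vs A: S1: 8>5, S2: 1>-2, S3: 10=10, S4: 10>2.
B vs C: S1: 8>5, S2: 1=1, S3: 10>4, S4: 10>7.
B is at least as good as every other strategy against every opponent action, so it is weakly dominant.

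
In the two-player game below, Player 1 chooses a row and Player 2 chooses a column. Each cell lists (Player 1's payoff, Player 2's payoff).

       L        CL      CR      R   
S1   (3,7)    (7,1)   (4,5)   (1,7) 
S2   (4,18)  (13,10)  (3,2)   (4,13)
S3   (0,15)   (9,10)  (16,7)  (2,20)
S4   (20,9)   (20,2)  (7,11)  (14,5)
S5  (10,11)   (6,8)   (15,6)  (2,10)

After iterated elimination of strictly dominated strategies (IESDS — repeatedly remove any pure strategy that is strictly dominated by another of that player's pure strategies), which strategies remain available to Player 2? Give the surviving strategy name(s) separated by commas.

L, CR, R

Row S1 is eliminated: S4 beats it against every remaining column (L: 20>3, CL: 20>7, CR: 7>4, R: 14>1).
Row S2 is eliminated: S4 beats it against every remaining column (L: 20>4, CL: 20>13, CR: 7>3, R: 14>4).
For Player 2, L strictly dominates CL on the remaining rows (S3: 15>10, S4: 9>2, S5: 11>8); eliminate CL.
Among the remaining strategies, none is strictly dominated by another pure strategy of the same player, so the elimination stops.
Surviving strategies — Player 1: {S3, S4, S5}; Player 2: {L, CR, R}.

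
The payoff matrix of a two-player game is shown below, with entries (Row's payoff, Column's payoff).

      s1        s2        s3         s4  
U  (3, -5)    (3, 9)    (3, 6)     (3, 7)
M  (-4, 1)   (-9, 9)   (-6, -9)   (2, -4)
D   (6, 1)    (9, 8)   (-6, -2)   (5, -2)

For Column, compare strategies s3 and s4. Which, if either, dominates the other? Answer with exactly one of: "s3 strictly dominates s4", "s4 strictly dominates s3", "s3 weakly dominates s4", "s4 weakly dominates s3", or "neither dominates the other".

s3's payoffs vs s4's, by Row's action — U: 6<7, M: -9<-4, D: -2=-2.
s4 is at least as good everywhere and strictly better somewhere (tied at D), so s4 weakly dominates s3.

s4 weakly dominates s3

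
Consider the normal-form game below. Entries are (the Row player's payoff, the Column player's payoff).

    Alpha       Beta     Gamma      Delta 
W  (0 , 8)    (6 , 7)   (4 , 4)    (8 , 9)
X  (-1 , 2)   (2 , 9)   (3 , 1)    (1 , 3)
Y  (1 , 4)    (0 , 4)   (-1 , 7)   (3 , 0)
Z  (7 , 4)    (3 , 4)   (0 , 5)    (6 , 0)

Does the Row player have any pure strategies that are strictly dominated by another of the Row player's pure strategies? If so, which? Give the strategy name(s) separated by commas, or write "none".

X, Y

W is not dominated — it holds its own against X at Alpha (0>-1); Y at Beta (6>0); Z at Beta (6>3).
X is strictly dominated by W (Alpha: 0>-1, Beta: 6>2, Gamma: 4>3, Delta: 8>1).
Y: dominated, since Z does at least as well everywhere (Alpha: 7>1, Beta: 3>0, Gamma: 0>-1, Delta: 6>3).
Z: no other strategy beats it everywhere (W at Alpha (7>0); X at Alpha (7>-1); Y at Alpha (7>1)).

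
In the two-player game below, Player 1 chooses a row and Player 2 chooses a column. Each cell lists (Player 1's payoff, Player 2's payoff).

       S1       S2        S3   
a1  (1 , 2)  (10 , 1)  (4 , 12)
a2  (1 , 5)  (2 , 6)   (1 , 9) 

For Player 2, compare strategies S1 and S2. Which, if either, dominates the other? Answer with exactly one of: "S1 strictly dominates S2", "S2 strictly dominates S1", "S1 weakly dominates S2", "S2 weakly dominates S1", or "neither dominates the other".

neither dominates the other

S1's payoffs vs S2's, by Player 1's action — a1: 2>1, a2: 5<6.
S1 does better at a1 but worse at a2; neither strategy dominates the other.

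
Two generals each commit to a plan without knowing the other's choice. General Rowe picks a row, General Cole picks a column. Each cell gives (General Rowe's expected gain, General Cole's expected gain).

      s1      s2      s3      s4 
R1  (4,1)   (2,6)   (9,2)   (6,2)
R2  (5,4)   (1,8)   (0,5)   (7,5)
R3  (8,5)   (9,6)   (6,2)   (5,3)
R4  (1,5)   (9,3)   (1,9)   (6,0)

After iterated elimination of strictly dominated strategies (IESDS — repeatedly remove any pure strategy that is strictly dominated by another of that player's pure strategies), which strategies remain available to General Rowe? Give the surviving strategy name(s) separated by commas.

R1, R3, R4

General Cole's strategy s4 is strictly dominated by s2 (R1: 6>2, R2: 8>5, R3: 6>3, R4: 3>0) and is removed.
For General Rowe, R3 strictly dominates R2 on the remaining columns (s1: 8>5, s2: 9>1, s3: 6>0); eliminate R2.
Among the remaining strategies, none is strictly dominated by another pure strategy of the same player, so the elimination stops.
Surviving strategies — General Rowe: {R1, R3, R4}; General Cole: {s1, s2, s3}.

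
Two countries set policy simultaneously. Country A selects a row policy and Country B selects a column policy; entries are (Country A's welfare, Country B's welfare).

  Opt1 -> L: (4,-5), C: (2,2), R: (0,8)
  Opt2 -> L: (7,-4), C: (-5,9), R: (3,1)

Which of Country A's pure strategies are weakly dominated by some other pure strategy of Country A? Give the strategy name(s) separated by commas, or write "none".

Nothing dominates Opt1: Opt2 at C (2>-5).
Nothing dominates Opt2: Opt1 at L (7>4).

none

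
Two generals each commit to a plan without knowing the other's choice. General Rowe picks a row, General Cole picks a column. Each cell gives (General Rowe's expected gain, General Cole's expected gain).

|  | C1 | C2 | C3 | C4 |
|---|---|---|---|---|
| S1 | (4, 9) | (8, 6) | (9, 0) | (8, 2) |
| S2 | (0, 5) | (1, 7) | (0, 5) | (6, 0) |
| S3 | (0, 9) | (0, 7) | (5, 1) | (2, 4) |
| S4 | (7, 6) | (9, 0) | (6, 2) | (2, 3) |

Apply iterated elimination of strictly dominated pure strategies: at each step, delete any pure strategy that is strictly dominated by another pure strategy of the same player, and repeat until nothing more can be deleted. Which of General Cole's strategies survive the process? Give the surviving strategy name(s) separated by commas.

C1

General Rowe's strategy S2 is strictly dominated by S1 (C1: 4>0, C2: 8>1, C3: 9>0, C4: 8>6) and is removed.
General Rowe's strategy S3 is strictly dominated by S1 (C1: 4>0, C2: 8>0, C3: 9>5, C4: 8>2) and is removed.
Column C2 is eliminated: C1 beats it against every remaining row (S1: 9>6, S4: 6>0).
Column C3 is eliminated: C1 beats it against every remaining row (S1: 9>0, S4: 6>2).
General Cole's strategy C4 is strictly dominated by C1 (S1: 9>2, S4: 6>3) and is removed.
General Rowe's strategy S1 is strictly dominated by S4 (C1: 7>4) and is removed.
Among the remaining strategies, none is strictly dominated by another pure strategy of the same player, so the elimination stops.
Surviving strategies — General Rowe: {S4}; General Cole: {C1}.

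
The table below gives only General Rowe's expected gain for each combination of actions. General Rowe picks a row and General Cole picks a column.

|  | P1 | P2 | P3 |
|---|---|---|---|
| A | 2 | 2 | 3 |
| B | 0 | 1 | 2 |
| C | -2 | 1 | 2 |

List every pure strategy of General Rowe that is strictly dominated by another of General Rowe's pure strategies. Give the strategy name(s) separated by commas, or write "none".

B, C

A is not dominated — it holds its own against B at P1 (2>0); C at P1 (2>-2).
B is strictly dominated by A (P1: 2>0, P2: 2>1, P3: 3>2).
C is strictly dominated by A (P1: 2>-2, P2: 2>1, P3: 3>2).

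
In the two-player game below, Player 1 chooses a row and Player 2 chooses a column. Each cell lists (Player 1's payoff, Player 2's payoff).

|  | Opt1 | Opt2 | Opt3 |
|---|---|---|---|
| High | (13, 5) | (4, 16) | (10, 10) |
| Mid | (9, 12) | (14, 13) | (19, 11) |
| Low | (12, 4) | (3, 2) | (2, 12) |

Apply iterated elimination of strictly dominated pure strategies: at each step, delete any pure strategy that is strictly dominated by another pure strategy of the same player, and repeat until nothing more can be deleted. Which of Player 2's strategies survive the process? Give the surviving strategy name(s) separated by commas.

Opt2

Player 1's strategy Low is strictly dominated by High (Opt1: 13>12, Opt2: 4>3, Opt3: 10>2) and is removed.
Column Opt1 is eliminated: Opt2 beats it against every remaining row (High: 16>5, Mid: 13>12).
Player 1's strategy High is strictly dominated by Mid (Opt2: 14>4, Opt3: 19>10) and is removed.
Player 2's strategy Opt3 is strictly dominated by Opt2 (Mid: 13>11) and is removed.
Among the remaining strategies, none is strictly dominated by another pure strategy of the same player, so the elimination stops.
Surviving strategies — Player 1: {Mid}; Player 2: {Opt2}.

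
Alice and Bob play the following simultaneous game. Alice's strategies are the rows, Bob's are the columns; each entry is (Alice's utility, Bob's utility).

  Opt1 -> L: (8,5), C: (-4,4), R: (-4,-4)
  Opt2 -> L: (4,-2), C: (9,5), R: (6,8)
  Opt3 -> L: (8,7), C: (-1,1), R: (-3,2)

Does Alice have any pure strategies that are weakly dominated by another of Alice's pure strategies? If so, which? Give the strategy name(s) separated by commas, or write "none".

Opt1 is weakly dominated by Opt3 (L: 8=8, C: -1>-4, R: -3>-4).
Nothing dominates Opt2: Opt1 at C (9>-4); Opt3 at C (9>-1).
Opt3: no other strategy beats it everywhere (Opt1 at C (-1>-4); Opt2 at L (8>4)).

Opt1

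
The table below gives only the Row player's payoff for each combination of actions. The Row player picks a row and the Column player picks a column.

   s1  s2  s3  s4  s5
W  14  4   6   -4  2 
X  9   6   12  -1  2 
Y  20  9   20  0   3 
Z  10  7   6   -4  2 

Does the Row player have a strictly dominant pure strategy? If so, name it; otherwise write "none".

Y vs W: s1: 20>14, s2: 9>4, s3: 20>6, s4: 0>-4, s5: 3>2.
Y vs X: s1: 20>9, s2: 9>6, s3: 20>12, s4: 0>-1, s5: 3>2.
Y vs Z: s1: 20>10, s2: 9>7, s3: 20>6, s4: 0>-4, s5: 3>2.
Y strictly beats every other strategy against every opponent action, so it is strictly dominant.

Y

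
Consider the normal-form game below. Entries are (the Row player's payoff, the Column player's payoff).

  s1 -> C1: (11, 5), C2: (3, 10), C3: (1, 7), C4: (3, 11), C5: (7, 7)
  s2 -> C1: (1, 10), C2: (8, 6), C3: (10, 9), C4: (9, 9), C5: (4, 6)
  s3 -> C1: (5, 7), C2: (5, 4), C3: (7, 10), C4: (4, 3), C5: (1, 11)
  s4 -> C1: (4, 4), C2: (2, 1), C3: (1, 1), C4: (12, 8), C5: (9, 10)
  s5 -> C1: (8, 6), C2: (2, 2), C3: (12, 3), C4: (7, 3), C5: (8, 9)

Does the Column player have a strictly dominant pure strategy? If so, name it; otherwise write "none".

none

C1 fails to dominate C2 at s1 (5<10).
C2 fails to dominate C1 at s2 (6<10).
C3 fails to dominate C1 at s2 (9<10).
C4 fails to dominate C1 at s2 (9<10).
C5 fails to dominate C1 at s2 (6<10).
No single strategy dominates all the others.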